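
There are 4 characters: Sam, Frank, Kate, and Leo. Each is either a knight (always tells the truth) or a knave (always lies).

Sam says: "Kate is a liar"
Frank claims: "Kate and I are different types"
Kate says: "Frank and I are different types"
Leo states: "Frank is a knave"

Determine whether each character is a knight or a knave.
Sam is a knight.
Frank is a knave.
Kate is a knave.
Leo is a knight.

Verification:
- Sam (knight) says "Kate is a liar" - this is TRUE because Kate is a knave.
- Frank (knave) says "Kate and I are different types" - this is FALSE (a lie) because Frank is a knave and Kate is a knave.
- Kate (knave) says "Frank and I are different types" - this is FALSE (a lie) because Kate is a knave and Frank is a knave.
- Leo (knight) says "Frank is a knave" - this is TRUE because Frank is a knave.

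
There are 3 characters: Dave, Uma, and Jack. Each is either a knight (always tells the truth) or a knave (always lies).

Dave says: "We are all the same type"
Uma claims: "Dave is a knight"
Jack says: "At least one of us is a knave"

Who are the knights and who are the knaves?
Dave is a knave.
Uma is a knave.
Jack is a knight.

Verification:
- Dave (knave) says "We are all the same type" - this is FALSE (a lie) because Jack is a knight and Dave and Uma are knaves.
- Uma (knave) says "Dave is a knight" - this is FALSE (a lie) because Dave is a knave.
- Jack (knight) says "At least one of us is a knave" - this is TRUE because Dave and Uma are knaves.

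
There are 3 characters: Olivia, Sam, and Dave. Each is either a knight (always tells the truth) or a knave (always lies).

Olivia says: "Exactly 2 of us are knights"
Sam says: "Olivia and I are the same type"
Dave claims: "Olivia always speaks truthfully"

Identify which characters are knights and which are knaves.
Olivia is a knight.
Sam is a knave.
Dave is a knight.

Verification:
- Olivia (knight) says "Exactly 2 of us are knights" - this is TRUE because there are 2 knights.
- Sam (knave) says "Olivia and I are the same type" - this is FALSE (a lie) because Sam is a knave and Olivia is a knight.
- Dave (knight) says "Olivia always speaks truthfully" - this is TRUE because Olivia is a knight.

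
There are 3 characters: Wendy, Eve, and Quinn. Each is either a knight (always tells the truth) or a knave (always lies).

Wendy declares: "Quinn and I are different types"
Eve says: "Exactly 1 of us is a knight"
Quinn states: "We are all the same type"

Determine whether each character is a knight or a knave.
Wendy is a knave.
Eve is a knight.
Quinn is a knave.

Verification:
- Wendy (knave) says "Quinn and I are different types" - this is FALSE (a lie) because Wendy is a knave and Quinn is a knave.
- Eve (knight) says "Exactly 1 of us is a knight" - this is TRUE because there are 1 knights.
- Quinn (knave) says "We are all the same type" - this is FALSE (a lie) because Eve is a knight and Wendy and Quinn are knaves.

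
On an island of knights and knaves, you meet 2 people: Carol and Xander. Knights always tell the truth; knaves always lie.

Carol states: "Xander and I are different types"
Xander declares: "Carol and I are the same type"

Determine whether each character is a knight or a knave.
Carol is a knight.
Xander is a knave.

Verification:
- Carol (knight) says "Xander and I are different types" - this is TRUE because Carol is a knight and Xander is a knave.
- Xander (knave) says "Carol and I are the same type" - this is FALSE (a lie) because Xander is a knave and Carol is a knight.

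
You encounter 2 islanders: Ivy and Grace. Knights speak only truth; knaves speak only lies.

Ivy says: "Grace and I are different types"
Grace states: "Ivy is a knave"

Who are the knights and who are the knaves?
Ivy is a knight.
Grace is a knave.

Verification:
- Ivy (knight) says "Grace and I are different types" - this is TRUE because Ivy is a knight and Grace is a knave.
- Grace (knave) says "Ivy is a knave" - this is FALSE (a lie) because Ivy is a knight.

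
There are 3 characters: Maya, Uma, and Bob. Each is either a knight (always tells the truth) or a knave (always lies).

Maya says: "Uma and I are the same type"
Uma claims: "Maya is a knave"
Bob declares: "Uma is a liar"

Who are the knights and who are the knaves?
Maya is a knave.
Uma is a knight.
Bob is a knave.

Verification:
- Maya (knave) says "Uma and I are the same type" - this is FALSE (a lie) because Maya is a knave and Uma is a knight.
- Uma (knight) says "Maya is a knave" - this is TRUE because Maya is a knave.
- Bob (knave) says "Uma is a liar" - this is FALSE (a lie) because Uma is a knight.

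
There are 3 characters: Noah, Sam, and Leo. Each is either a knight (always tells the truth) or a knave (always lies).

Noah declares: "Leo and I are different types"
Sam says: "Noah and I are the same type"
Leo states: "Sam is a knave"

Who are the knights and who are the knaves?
Noah is a knight.
Sam is a knight.
Leo is a knave.

Verification:
- Noah (knight) says "Leo and I are different types" - this is TRUE because Noah is a knight and Leo is a knave.
- Sam (knight) says "Noah and I are the same type" - this is TRUE because Sam is a knight and Noah is a knight.
- Leo (knave) says "Sam is a knave" - this is FALSE (a lie) because Sam is a knight.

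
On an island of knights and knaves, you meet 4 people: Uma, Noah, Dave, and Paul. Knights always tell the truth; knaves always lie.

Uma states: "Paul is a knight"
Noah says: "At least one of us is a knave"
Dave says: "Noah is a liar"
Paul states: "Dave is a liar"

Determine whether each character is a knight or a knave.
Uma is a knight.
Noah is a knight.
Dave is a knave.
Paul is a knight.

Verification:
- Uma (knight) says "Paul is a knight" - this is TRUE because Paul is a knight.
- Noah (knight) says "At least one of us is a knave" - this is TRUE because Dave is a knave.
- Dave (knave) says "Noah is a liar" - this is FALSE (a lie) because Noah is a knight.
- Paul (knight) says "Dave is a liar" - this is TRUE because Dave is a knave.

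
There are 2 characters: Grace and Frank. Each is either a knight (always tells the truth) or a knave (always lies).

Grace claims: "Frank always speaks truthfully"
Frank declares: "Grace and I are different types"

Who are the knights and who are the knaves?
Grace is a knave.
Frank is a knave.

Verification:
- Grace (knave) says "Frank always speaks truthfully" - this is FALSE (a lie) because Frank is a knave.
- Frank (knave) says "Grace and I are different types" - this is FALSE (a lie) because Frank is a knave and Grace is a knave.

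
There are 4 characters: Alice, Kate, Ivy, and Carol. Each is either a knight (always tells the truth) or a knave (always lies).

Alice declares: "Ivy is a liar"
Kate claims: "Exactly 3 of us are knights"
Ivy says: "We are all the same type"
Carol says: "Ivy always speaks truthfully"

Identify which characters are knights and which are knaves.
Alice is a knight.
Kate is a knave.
Ivy is a knave.
Carol is a knave.

Verification:
- Alice (knight) says "Ivy is a liar" - this is TRUE because Ivy is a knave.
- Kate (knave) says "Exactly 3 of us are knights" - this is FALSE (a lie) because there are 1 knights.
- Ivy (knave) says "We are all the same type" - this is FALSE (a lie) because Alice is a knight and Kate, Ivy, and Carol are knaves.
- Carol (knave) says "Ivy always speaks truthfully" - this is FALSE (a lie) because Ivy is a knave.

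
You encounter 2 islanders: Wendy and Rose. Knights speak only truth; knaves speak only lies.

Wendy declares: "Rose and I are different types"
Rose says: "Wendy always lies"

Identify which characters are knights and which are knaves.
Wendy is a knight.
Rose is a knave.

Verification:
- Wendy (knight) says "Rose and I are different types" - this is TRUE because Wendy is a knight and Rose is a knave.
- Rose (knave) says "Wendy always lies" - this is FALSE (a lie) because Wendy is a knight.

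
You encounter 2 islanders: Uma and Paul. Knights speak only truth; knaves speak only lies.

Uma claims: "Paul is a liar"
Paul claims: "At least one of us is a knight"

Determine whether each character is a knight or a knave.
Uma is a knave.
Paul is a knight.

Verification:
- Uma (knave) says "Paul is a liar" - this is FALSE (a lie) because Paul is a knight.
- Paul (knight) says "At least one of us is a knight" - this is TRUE because Paul is a knight.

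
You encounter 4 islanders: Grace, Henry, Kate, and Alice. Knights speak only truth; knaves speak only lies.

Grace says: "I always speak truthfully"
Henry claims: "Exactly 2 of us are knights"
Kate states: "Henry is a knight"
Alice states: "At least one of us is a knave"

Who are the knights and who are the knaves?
Grace is a knave.
Henry is a knave.
Kate is a knave.
Alice is a knight.

Verification:
- Grace (knave) says "I always speak truthfully" - this is FALSE (a lie) because Grace is a knave.
- Henry (knave) says "Exactly 2 of us are knights" - this is FALSE (a lie) because there are 1 knights.
- Kate (knave) says "Henry is a knight" - this is FALSE (a lie) because Henry is a knave.
- Alice (knight) says "At least one of us is a knave" - this is TRUE because Grace, Henry, and Kate are knaves.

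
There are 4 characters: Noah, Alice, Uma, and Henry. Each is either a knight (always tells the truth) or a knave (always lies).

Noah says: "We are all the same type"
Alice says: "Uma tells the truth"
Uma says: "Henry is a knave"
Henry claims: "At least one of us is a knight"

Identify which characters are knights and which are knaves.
Noah is a knave.
Alice is a knave.
Uma is a knave.
Henry is a knight.

Verification:
- Noah (knave) says "We are all the same type" - this is FALSE (a lie) because Henry is a knight and Noah, Alice, and Uma are knaves.
- Alice (knave) says "Uma tells the truth" - this is FALSE (a lie) because Uma is a knave.
- Uma (knave) says "Henry is a knave" - this is FALSE (a lie) because Henry is a knight.
- Henry (knight) says "At least one of us is a knight" - this is TRUE because Henry is a knight.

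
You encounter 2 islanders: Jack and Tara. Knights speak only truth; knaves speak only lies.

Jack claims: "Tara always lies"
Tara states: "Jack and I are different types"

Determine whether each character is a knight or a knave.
Jack is a knave.
Tara is a knight.

Verification:
- Jack (knave) says "Tara always lies" - this is FALSE (a lie) because Tara is a knight.
- Tara (knight) says "Jack and I are different types" - this is TRUE because Tara is a knight and Jack is a knave.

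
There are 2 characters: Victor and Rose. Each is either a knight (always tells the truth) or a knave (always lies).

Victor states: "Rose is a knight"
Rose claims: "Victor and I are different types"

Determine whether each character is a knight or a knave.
Victor is a knave.
Rose is a knave.

Verification:
- Victor (knave) says "Rose is a knight" - this is FALSE (a lie) because Rose is a knave.
- Rose (knave) says "Victor and I are different types" - this is FALSE (a lie) because Rose is a knave and Victor is a knave.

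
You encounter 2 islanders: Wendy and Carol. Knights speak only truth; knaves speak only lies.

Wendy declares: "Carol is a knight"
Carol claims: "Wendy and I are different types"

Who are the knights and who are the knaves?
Wendy is a knave.
Carol is a knave.

Verification:
- Wendy (knave) says "Carol is a knight" - this is FALSE (a lie) because Carol is a knave.
- Carol (knave) says "Wendy and I are different types" - this is FALSE (a lie) because Carol is a knave and Wendy is a knave.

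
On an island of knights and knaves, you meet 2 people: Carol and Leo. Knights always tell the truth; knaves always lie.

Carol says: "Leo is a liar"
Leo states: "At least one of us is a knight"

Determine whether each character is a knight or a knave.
Carol is a knave.
Leo is a knight.

Verification:
- Carol (knave) says "Leo is a liar" - this is FALSE (a lie) because Leo is a knight.
- Leo (knight) says "At least one of us is a knight" - this is TRUE because Leo is a knight.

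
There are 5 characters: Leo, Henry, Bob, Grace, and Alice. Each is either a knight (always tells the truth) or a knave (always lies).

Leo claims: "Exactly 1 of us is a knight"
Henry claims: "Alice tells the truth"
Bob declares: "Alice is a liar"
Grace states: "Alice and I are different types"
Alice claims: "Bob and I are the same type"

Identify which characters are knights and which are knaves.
Leo is a knave.
Henry is a knave.
Bob is a knight.
Grace is a knight.
Alice is a knave.

Verification:
- Leo (knave) says "Exactly 1 of us is a knight" - this is FALSE (a lie) because there are 2 knights.
- Henry (knave) says "Alice tells the truth" - this is FALSE (a lie) because Alice is a knave.
- Bob (knight) says "Alice is a liar" - this is TRUE because Alice is a knave.
- Grace (knight) says "Alice and I are different types" - this is TRUE because Grace is a knight and Alice is a knave.
- Alice (knave) says "Bob and I are the same type" - this is FALSE (a lie) because Alice is a knave and Bob is a knight.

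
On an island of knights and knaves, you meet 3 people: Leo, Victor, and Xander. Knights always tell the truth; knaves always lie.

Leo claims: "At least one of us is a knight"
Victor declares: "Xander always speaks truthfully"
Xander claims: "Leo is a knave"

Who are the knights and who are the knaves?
Leo is a knight.
Victor is a knave.
Xander is a knave.

Verification:
- Leo (knight) says "At least one of us is a knight" - this is TRUE because Leo is a knight.
- Victor (knave) says "Xander always speaks truthfully" - this is FALSE (a lie) because Xander is a knave.
- Xander (knave) says "Leo is a knave" - this is FALSE (a lie) because Leo is a knight.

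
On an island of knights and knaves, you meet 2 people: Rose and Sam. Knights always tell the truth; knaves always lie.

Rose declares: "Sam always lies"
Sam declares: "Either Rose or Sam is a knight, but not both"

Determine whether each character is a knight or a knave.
Rose is a knave.
Sam is a knight.

Verification:
- Rose (knave) says "Sam always lies" - this is FALSE (a lie) because Sam is a knight.
- Sam (knight) says "Either Rose or Sam is a knight, but not both" - this is TRUE because Rose is a knave and Sam is a knight.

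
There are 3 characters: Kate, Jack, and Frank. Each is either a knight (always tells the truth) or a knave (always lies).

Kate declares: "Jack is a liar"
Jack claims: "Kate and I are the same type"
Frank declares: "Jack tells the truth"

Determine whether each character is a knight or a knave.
Kate is a knight.
Jack is a knave.
Frank is a knave.

Verification:
- Kate (knight) says "Jack is a liar" - this is TRUE because Jack is a knave.
- Jack (knave) says "Kate and I are the same type" - this is FALSE (a lie) because Jack is a knave and Kate is a knight.
- Frank (knave) says "Jack tells the truth" - this is FALSE (a lie) because Jack is a knave.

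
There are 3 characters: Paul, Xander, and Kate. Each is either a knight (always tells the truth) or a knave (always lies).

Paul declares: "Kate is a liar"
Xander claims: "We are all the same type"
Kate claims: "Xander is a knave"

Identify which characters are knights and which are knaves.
Paul is a knave.
Xander is a knave.
Kate is a knight.

Verification:
- Paul (knave) says "Kate is a liar" - this is FALSE (a lie) because Kate is a knight.
- Xander (knave) says "We are all the same type" - this is FALSE (a lie) because Kate is a knight and Paul and Xander are knaves.
- Kate (knight) says "Xander is a knave" - this is TRUE because Xander is a knave.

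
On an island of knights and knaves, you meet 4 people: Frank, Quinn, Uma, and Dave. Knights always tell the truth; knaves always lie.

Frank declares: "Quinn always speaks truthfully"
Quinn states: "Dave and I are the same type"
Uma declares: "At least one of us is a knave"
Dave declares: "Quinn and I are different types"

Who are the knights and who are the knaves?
Frank is a knave.
Quinn is a knave.
Uma is a knight.
Dave is a knight.

Verification:
- Frank (knave) says "Quinn always speaks truthfully" - this is FALSE (a lie) because Quinn is a knave.
- Quinn (knave) says "Dave and I are the same type" - this is FALSE (a lie) because Quinn is a knave and Dave is a knight.
- Uma (knight) says "At least one of us is a knave" - this is TRUE because Frank and Quinn are knaves.
- Dave (knight) says "Quinn and I are different types" - this is TRUE because Dave is a knight and Quinn is a knave.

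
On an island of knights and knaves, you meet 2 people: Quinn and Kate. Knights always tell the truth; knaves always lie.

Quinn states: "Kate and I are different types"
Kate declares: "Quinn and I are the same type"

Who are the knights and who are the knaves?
Quinn is a knight.
Kate is a knave.

Verification:
- Quinn (knight) says "Kate and I are different types" - this is TRUE because Quinn is a knight and Kate is a knave.
- Kate (knave) says "Quinn and I are the same type" - this is FALSE (a lie) because Kate is a knave and Quinn is a knight.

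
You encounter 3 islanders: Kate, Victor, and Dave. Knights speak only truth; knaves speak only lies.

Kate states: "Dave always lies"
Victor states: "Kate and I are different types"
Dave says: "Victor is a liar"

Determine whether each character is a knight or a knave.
Kate is a knave.
Victor is a knave.
Dave is a knight.

Verification:
- Kate (knave) says "Dave always lies" - this is FALSE (a lie) because Dave is a knight.
- Victor (knave) says "Kate and I are different types" - this is FALSE (a lie) because Victor is a knave and Kate is a knave.
- Dave (knight) says "Victor is a liar" - this is TRUE because Victor is a knave.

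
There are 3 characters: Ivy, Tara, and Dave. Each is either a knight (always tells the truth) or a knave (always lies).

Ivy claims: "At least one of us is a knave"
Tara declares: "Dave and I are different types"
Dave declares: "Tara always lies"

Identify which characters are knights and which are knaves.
Ivy is a knight.
Tara is a knight.
Dave is a knave.

Verification:
- Ivy (knight) says "At least one of us is a knave" - this is TRUE because Dave is a knave.
- Tara (knight) says "Dave and I are different types" - this is TRUE because Tara is a knight and Dave is a knave.
- Dave (knave) says "Tara always lies" - this is FALSE (a lie) because Tara is a knight.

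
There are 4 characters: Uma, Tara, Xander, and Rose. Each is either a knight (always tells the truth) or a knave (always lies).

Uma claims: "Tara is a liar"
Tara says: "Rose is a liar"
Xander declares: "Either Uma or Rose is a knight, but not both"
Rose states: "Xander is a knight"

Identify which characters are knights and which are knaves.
Uma is a knave.
Tara is a knight.
Xander is a knave.
Rose is a knave.

Verification:
- Uma (knave) says "Tara is a liar" - this is FALSE (a lie) because Tara is a knight.
- Tara (knight) says "Rose is a liar" - this is TRUE because Rose is a knave.
- Xander (knave) says "Either Uma or Rose is a knight, but not both" - this is FALSE (a lie) because Uma is a knave and Rose is a knave.
- Rose (knave) says "Xander is a knight" - this is FALSE (a lie) because Xander is a knave.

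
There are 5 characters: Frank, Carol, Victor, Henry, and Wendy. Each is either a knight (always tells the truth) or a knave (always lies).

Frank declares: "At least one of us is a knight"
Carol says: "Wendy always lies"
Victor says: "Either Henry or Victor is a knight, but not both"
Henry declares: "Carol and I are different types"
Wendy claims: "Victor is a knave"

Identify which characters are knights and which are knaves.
Frank is a knight.
Carol is a knave.
Victor is a knave.
Henry is a knave.
Wendy is a knight.

Verification:
- Frank (knight) says "At least one of us is a knight" - this is TRUE because Frank and Wendy are knights.
- Carol (knave) says "Wendy always lies" - this is FALSE (a lie) because Wendy is a knight.
- Victor (knave) says "Either Henry or Victor is a knight, but not both" - this is FALSE (a lie) because Henry is a knave and Victor is a knave.
- Henry (knave) says "Carol and I are different types" - this is FALSE (a lie) because Henry is a knave and Carol is a knave.
- Wendy (knight) says "Victor is a knave" - this is TRUE because Victor is a knave.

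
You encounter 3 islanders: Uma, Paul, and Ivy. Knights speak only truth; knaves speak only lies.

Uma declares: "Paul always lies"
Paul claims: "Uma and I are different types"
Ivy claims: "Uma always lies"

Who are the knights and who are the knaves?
Uma is a knave.
Paul is a knight.
Ivy is a knight.

Verification:
- Uma (knave) says "Paul always lies" - this is FALSE (a lie) because Paul is a knight.
- Paul (knight) says "Uma and I are different types" - this is TRUE because Paul is a knight and Uma is a knave.
- Ivy (knight) says "Uma always lies" - this is TRUE because Uma is a knave.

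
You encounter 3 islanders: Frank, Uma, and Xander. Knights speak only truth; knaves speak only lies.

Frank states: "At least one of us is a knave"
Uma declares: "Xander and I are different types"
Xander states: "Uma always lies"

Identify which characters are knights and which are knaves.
Frank is a knight.
Uma is a knight.
Xander is a knave.

Verification:
- Frank (knight) says "At least one of us is a knave" - this is TRUE because Xander is a knave.
- Uma (knight) says "Xander and I are different types" - this is TRUE because Uma is a knight and Xander is a knave.
- Xander (knave) says "Uma always lies" - this is FALSE (a lie) because Uma is a knight.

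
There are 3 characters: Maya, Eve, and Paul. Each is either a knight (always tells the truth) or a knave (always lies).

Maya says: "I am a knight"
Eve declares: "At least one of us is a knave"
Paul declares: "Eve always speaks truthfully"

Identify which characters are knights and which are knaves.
Maya is a knave.
Eve is a knight.
Paul is a knight.

Verification:
- Maya (knave) says "I am a knight" - this is FALSE (a lie) because Maya is a knave.
- Eve (knight) says "At least one of us is a knave" - this is TRUE because Maya is a knave.
- Paul (knight) says "Eve always speaks truthfully" - this is TRUE because Eve is a knight.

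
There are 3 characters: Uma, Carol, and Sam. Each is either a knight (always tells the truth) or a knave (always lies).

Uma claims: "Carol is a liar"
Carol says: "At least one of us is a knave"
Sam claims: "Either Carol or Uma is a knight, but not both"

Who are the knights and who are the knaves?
Uma is a knave.
Carol is a knight.
Sam is a knight.

Verification:
- Uma (knave) says "Carol is a liar" - this is FALSE (a lie) because Carol is a knight.
- Carol (knight) says "At least one of us is a knave" - this is TRUE because Uma is a knave.
- Sam (knight) says "Either Carol or Uma is a knight, but not both" - this is TRUE because Carol is a knight and Uma is a knave.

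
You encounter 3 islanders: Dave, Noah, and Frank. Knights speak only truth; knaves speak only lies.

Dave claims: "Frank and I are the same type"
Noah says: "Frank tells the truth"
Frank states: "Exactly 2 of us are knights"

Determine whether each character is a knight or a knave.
Dave is a knave.
Noah is a knight.
Frank is a knight.

Verification:
- Dave (knave) says "Frank and I are the same type" - this is FALSE (a lie) because Dave is a knave and Frank is a knight.
- Noah (knight) says "Frank tells the truth" - this is TRUE because Frank is a knight.
- Frank (knight) says "Exactly 2 of us are knights" - this is TRUE because there are 2 knights.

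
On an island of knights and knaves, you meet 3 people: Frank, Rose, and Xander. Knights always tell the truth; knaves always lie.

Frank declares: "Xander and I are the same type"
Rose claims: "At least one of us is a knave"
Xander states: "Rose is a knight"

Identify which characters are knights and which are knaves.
Frank is a knave.
Rose is a knight.
Xander is a knight.

Verification:
- Frank (knave) says "Xander and I are the same type" - this is FALSE (a lie) because Frank is a knave and Xander is a knight.
- Rose (knight) says "At least one of us is a knave" - this is TRUE because Frank is a knave.
- Xander (knight) says "Rose is a knight" - this is TRUE because Rose is a knight.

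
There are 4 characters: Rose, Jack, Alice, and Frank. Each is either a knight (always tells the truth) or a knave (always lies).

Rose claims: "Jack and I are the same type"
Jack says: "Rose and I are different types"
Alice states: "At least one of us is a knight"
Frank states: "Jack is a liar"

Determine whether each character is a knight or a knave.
Rose is a knave.
Jack is a knight.
Alice is a knight.
Frank is a knave.

Verification:
- Rose (knave) says "Jack and I are the same type" - this is FALSE (a lie) because Rose is a knave and Jack is a knight.
- Jack (knight) says "Rose and I are different types" - this is TRUE because Jack is a knight and Rose is a knave.
- Alice (knight) says "At least one of us is a knight" - this is TRUE because Jack and Alice are knights.
- Frank (knave) says "Jack is a liar" - this is FALSE (a lie) because Jack is a knight.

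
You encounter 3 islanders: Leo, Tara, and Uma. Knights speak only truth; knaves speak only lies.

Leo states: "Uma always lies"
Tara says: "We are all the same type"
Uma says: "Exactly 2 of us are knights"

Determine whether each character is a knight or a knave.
Leo is a knight.
Tara is a knave.
Uma is a knave.

Verification:
- Leo (knight) says "Uma always lies" - this is TRUE because Uma is a knave.
- Tara (knave) says "We are all the same type" - this is FALSE (a lie) because Leo is a knight and Tara and Uma are knaves.
- Uma (knave) says "Exactly 2 of us are knights" - this is FALSE (a lie) because there are 1 knights.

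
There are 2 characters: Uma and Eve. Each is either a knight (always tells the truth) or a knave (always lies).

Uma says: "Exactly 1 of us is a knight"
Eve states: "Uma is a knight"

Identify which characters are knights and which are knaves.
Uma is a knave.
Eve is a knave.

Verification:
- Uma (knave) says "Exactly 1 of us is a knight" - this is FALSE (a lie) because there are 0 knights.
- Eve (knave) says "Uma is a knight" - this is FALSE (a lie) because Uma is a knave.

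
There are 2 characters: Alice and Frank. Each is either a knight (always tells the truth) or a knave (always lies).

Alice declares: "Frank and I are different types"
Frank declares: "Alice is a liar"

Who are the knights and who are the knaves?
Alice is a knight.
Frank is a knave.

Verification:
- Alice (knight) says "Frank and I are different types" - this is TRUE because Alice is a knight and Frank is a knave.
- Frank (knave) says "Alice is a liar" - this is FALSE (a lie) because Alice is a knight.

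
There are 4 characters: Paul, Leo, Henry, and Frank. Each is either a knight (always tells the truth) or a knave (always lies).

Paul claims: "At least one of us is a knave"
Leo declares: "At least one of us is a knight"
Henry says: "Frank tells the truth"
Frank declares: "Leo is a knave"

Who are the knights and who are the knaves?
Paul is a knight.
Leo is a knight.
Henry is a knave.
Frank is a knave.

Verification:
- Paul (knight) says "At least one of us is a knave" - this is TRUE because Henry and Frank are knaves.
- Leo (knight) says "At least one of us is a knight" - this is TRUE because Paul and Leo are knights.
- Henry (knave) says "Frank tells the truth" - this is FALSE (a lie) because Frank is a knave.
- Frank (knave) says "Leo is a knave" - this is FALSE (a lie) because Leo is a knight.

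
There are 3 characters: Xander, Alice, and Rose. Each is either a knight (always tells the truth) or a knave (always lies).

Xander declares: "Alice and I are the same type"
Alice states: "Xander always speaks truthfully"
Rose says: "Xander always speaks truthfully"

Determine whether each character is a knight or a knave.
Xander is a knight.
Alice is a knight.
Rose is a knight.

Verification:
- Xander (knight) says "Alice and I are the same type" - this is TRUE because Xander is a knight and Alice is a knight.
- Alice (knight) says "Xander always speaks truthfully" - this is TRUE because Xander is a knight.
- Rose (knight) says "Xander always speaks truthfully" - this is TRUE because Xander is a knight.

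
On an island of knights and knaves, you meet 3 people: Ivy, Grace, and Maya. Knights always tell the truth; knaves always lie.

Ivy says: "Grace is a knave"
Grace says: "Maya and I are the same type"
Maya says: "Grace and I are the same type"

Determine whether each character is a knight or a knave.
Ivy is a knave.
Grace is a knight.
Maya is a knight.

Verification:
- Ivy (knave) says "Grace is a knave" - this is FALSE (a lie) because Grace is a knight.
- Grace (knight) says "Maya and I are the same type" - this is TRUE because Grace is a knight and Maya is a knight.
- Maya (knight) says "Grace and I are the same type" - this is TRUE because Maya is a knight and Grace is a knight.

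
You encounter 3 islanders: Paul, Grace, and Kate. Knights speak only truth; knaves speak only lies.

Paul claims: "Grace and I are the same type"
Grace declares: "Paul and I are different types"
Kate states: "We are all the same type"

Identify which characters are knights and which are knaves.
Paul is a knave.
Grace is a knight.
Kate is a knave.

Verification:
- Paul (knave) says "Grace and I are the same type" - this is FALSE (a lie) because Paul is a knave and Grace is a knight.
- Grace (knight) says "Paul and I are different types" - this is TRUE because Grace is a knight and Paul is a knave.
- Kate (knave) says "We are all the same type" - this is FALSE (a lie) because Grace is a knight and Paul and Kate are knaves.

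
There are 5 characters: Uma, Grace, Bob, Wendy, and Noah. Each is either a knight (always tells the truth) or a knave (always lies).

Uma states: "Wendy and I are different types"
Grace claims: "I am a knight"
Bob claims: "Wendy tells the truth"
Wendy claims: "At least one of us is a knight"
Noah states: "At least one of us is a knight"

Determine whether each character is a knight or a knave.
Uma is a knave.
Grace is a knave.
Bob is a knave.
Wendy is a knave.
Noah is a knave.

Verification:
- Uma (knave) says "Wendy and I are different types" - this is FALSE (a lie) because Uma is a knave and Wendy is a knave.
- Grace (knave) says "I am a knight" - this is FALSE (a lie) because Grace is a knave.
- Bob (knave) says "Wendy tells the truth" - this is FALSE (a lie) because Wendy is a knave.
- Wendy (knave) says "At least one of us is a knight" - this is FALSE (a lie) because no one is a knight.
- Noah (knave) says "At least one of us is a knight" - this is FALSE (a lie) because no one is a knight.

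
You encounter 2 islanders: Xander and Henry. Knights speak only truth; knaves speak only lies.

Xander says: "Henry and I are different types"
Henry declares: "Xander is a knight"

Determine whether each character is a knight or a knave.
Xander is a knave.
Henry is a knave.

Verification:
- Xander (knave) says "Henry and I are different types" - this is FALSE (a lie) because Xander is a knave and Henry is a knave.
- Henry (knave) says "Xander is a knight" - this is FALSE (a lie) because Xander is a knave.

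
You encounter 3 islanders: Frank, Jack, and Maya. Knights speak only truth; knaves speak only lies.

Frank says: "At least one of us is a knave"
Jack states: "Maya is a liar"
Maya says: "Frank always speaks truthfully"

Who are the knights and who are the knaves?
Frank is a knight.
Jack is a knave.
Maya is a knight.

Verification:
- Frank (knight) says "At least one of us is a knave" - this is TRUE because Jack is a knave.
- Jack (knave) says "Maya is a liar" - this is FALSE (a lie) because Maya is a knight.
- Maya (knight) says "Frank always speaks truthfully" - this is TRUE because Frank is a knight.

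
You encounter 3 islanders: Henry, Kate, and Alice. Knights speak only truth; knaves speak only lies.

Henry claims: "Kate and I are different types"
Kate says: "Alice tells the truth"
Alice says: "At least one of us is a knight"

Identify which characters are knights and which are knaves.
Henry is a knave.
Kate is a knave.
Alice is a knave.

Verification:
- Henry (knave) says "Kate and I are different types" - this is FALSE (a lie) because Henry is a knave and Kate is a knave.
- Kate (knave) says "Alice tells the truth" - this is FALSE (a lie) because Alice is a knave.
- Alice (knave) says "At least one of us is a knight" - this is FALSE (a lie) because no one is a knight.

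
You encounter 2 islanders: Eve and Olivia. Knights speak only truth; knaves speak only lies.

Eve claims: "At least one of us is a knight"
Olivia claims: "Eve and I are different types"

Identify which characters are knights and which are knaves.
Eve is a knave.
Olivia is a knave.

Verification:
- Eve (knave) says "At least one of us is a knight" - this is FALSE (a lie) because no one is a knight.
- Olivia (knave) says "Eve and I are different types" - this is FALSE (a lie) because Olivia is a knave and Eve is a knave.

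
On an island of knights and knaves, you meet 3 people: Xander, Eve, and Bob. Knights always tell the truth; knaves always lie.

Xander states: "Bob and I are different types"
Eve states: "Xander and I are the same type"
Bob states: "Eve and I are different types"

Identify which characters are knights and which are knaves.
Xander is a knight.
Eve is a knave.
Bob is a knave.

Verification:
- Xander (knight) says "Bob and I are different types" - this is TRUE because Xander is a knight and Bob is a knave.
- Eve (knave) says "Xander and I are the same type" - this is FALSE (a lie) because Eve is a knave and Xander is a knight.
- Bob (knave) says "Eve and I are different types" - this is FALSE (a lie) because Bob is a knave and Eve is a knave.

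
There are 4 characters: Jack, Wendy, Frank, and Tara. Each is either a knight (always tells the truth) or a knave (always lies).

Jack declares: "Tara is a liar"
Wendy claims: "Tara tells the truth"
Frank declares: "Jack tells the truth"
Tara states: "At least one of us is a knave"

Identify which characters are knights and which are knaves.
Jack is a knave.
Wendy is a knight.
Frank is a knave.
Tara is a knight.

Verification:
- Jack (knave) says "Tara is a liar" - this is FALSE (a lie) because Tara is a knight.
- Wendy (knight) says "Tara tells the truth" - this is TRUE because Tara is a knight.
- Frank (knave) says "Jack tells the truth" - this is FALSE (a lie) because Jack is a knave.
- Tara (knight) says "At least one of us is a knave" - this is TRUE because Jack and Frank are knaves.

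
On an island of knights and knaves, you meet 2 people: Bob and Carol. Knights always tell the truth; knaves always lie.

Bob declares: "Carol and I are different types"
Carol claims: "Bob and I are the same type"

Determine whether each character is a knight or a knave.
Bob is a knight.
Carol is a knave.

Verification:
- Bob (knight) says "Carol and I are different types" - this is TRUE because Bob is a knight and Carol is a knave.
- Carol (knave) says "Bob and I are the same type" - this is FALSE (a lie) because Carol is a knave and Bob is a knight.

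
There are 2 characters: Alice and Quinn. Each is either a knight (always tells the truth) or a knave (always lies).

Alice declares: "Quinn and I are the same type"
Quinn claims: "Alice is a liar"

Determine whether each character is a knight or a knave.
Alice is a knave.
Quinn is a knight.

Verification:
- Alice (knave) says "Quinn and I are the same type" - this is FALSE (a lie) because Alice is a knave and Quinn is a knight.
- Quinn (knight) says "Alice is a liar" - this is TRUE because Alice is a knave.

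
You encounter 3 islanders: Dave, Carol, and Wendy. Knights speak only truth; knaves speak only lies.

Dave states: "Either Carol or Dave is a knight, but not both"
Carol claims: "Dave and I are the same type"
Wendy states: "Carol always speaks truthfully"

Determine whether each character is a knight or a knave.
Dave is a knight.
Carol is a knave.
Wendy is a knave.

Verification:
- Dave (knight) says "Either Carol or Dave is a knight, but not both" - this is TRUE because Carol is a knave and Dave is a knight.
- Carol (knave) says "Dave and I are the same type" - this is FALSE (a lie) because Carol is a knave and Dave is a knight.
- Wendy (knave) says "Carol always speaks truthfully" - this is FALSE (a lie) because Carol is a knave.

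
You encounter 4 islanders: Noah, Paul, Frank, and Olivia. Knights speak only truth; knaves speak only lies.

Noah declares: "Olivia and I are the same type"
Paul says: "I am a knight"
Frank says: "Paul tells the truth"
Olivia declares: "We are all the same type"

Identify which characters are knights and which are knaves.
Noah is a knight.
Paul is a knight.
Frank is a knight.
Olivia is a knight.

Verification:
- Noah (knight) says "Olivia and I are the same type" - this is TRUE because Noah is a knight and Olivia is a knight.
- Paul (knight) says "I am a knight" - this is TRUE because Paul is a knight.
- Frank (knight) says "Paul tells the truth" - this is TRUE because Paul is a knight.
- Olivia (knight) says "We are all the same type" - this is TRUE because Noah, Paul, Frank, and Olivia are knights.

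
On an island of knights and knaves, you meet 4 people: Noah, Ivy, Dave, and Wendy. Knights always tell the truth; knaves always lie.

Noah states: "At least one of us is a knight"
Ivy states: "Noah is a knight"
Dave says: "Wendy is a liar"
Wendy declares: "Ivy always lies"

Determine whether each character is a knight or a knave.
Noah is a knight.
Ivy is a knight.
Dave is a knight.
Wendy is a knave.

Verification:
- Noah (knight) says "At least one of us is a knight" - this is TRUE because Noah, Ivy, and Dave are knights.
- Ivy (knight) says "Noah is a knight" - this is TRUE because Noah is a knight.
- Dave (knight) says "Wendy is a liar" - this is TRUE because Wendy is a knave.
- Wendy (knave) says "Ivy always lies" - this is FALSE (a lie) because Ivy is a knight.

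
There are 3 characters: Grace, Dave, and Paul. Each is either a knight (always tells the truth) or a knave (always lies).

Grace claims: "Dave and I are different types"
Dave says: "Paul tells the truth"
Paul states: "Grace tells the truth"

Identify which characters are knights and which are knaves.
Grace is a knave.
Dave is a knave.
Paul is a knave.

Verification:
- Grace (knave) says "Dave and I are different types" - this is FALSE (a lie) because Grace is a knave and Dave is a knave.
- Dave (knave) says "Paul tells the truth" - this is FALSE (a lie) because Paul is a knave.
- Paul (knave) says "Grace tells the truth" - this is FALSE (a lie) because Grace is a knave.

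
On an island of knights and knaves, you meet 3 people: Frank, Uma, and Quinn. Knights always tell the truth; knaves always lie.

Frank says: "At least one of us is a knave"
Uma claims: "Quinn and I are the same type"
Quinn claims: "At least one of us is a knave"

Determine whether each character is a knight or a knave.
Frank is a knight.
Uma is a knave.
Quinn is a knight.

Verification:
- Frank (knight) says "At least one of us is a knave" - this is TRUE because Uma is a knave.
- Uma (knave) says "Quinn and I are the same type" - this is FALSE (a lie) because Uma is a knave and Quinn is a knight.
- Quinn (knight) says "At least one of us is a knave" - this is TRUE because Uma is a knave.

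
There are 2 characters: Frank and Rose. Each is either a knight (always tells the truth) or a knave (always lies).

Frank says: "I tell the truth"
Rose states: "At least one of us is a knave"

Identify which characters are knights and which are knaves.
Frank is a knave.
Rose is a knight.

Verification:
- Frank (knave) says "I tell the truth" - this is FALSE (a lie) because Frank is a knave.
- Rose (knight) says "At least one of us is a knave" - this is TRUE because Frank is a knave.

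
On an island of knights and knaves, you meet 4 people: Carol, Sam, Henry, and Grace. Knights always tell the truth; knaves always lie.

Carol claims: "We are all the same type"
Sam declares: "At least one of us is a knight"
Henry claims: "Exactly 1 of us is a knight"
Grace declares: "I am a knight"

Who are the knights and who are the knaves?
Carol is a knave.
Sam is a knight.
Henry is a knave.
Grace is a knight.

Verification:
- Carol (knave) says "We are all the same type" - this is FALSE (a lie) because Sam and Grace are knights and Carol and Henry are knaves.
- Sam (knight) says "At least one of us is a knight" - this is TRUE because Sam and Grace are knights.
- Henry (knave) says "Exactly 1 of us is a knight" - this is FALSE (a lie) because there are 2 knights.
- Grace (knight) says "I am a knight" - this is TRUE because Grace is a knight.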